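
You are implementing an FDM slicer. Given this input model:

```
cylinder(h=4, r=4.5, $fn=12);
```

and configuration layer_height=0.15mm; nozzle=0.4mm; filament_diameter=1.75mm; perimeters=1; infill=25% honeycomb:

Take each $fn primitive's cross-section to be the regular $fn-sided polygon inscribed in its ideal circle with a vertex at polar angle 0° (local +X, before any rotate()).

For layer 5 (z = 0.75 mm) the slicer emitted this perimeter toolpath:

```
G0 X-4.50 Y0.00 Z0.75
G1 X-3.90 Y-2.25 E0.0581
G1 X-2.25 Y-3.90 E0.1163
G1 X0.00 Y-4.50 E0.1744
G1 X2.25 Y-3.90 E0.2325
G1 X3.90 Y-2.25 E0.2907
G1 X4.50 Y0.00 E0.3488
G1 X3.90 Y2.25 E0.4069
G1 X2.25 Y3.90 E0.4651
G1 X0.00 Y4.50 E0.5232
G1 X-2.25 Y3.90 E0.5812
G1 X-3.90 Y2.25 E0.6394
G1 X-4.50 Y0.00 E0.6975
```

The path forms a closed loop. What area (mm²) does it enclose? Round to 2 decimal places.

Apply the shoelace formula to the sequence of (X, Y) vertices; enclosed area = 60.79 mm².

60.79 mm²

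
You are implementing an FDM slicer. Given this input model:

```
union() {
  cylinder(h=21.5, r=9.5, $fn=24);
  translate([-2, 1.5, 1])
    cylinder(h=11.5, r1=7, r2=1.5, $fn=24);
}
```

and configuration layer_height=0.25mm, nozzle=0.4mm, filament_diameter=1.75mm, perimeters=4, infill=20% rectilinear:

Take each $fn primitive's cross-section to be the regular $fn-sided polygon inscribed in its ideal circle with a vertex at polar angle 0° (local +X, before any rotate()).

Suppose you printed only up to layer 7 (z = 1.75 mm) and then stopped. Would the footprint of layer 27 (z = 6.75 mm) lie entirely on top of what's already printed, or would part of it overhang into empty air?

Compare the two slices. At z = 1.75: the r=9.5 cylinder contributes a regular 24-gon of circumradius 9.5 (area = (24/2)·9.500²·sin(360°/24) = 280.30 mm²); the cone at (-2, 1.5) (r1=7→r2=1.5) has section circumradius 6.641 here — a regular 24-gon (area = (24/2)·6.641²·sin(360°/24) = 136.99 mm²); Merging all regions: the cone at (-2, 1.5) lies entirely inside the r=9.5 cylinder, so the union is just the r=9.5 cylinder — area = 280.30 mm². At z = 6.75: the r=9.5 cylinder gives a regular 24-gon of circumradius 9.5 (constant along its height) (area = (24/2)·9.500²·sin(360°/24) = 280.30 mm²); the cone at (-2, 1.5): at t=0.500 of its height the radius interpolates to r₁+(r₂−r₁)t = 4.250, giving a regular 24-gon of that circumradius (area = (24/2)·4.250²·sin(360°/24) = 56.10 mm²); Merging all regions: the cone at (-2, 1.5) lies entirely inside the r=9.5 cylinder, so the union is just the r=9.5 cylinder — area = 280.30 mm². Checking containment: the cross-section at z = 6.75 is a subset of the cross-section at z = 1.75.

entirely on top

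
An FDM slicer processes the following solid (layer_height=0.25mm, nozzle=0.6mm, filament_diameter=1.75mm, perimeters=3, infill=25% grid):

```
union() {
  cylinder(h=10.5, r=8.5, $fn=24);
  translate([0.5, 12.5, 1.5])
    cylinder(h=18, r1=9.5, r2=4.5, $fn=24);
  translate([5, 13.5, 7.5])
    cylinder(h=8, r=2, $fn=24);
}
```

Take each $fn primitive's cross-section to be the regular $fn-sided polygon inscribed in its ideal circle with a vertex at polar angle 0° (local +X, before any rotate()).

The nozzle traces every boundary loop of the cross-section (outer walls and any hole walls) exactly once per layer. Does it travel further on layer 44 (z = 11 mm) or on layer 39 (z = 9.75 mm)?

Layer 44 (z = 11): the cylinder is not intersected at this z (z outside [0, 10.5]); the cone at (0.5, 12.5) contributes a regular 24-gon of circumradius 6.861 (interpolated between r1=9.5 and r2=4.5 at t=0.528) (perimeter = 2·24·6.861·sin(180°/24) = 42.99 mm); the r=2 cylinder at (5, 13.5) contributes a regular 24-gon of circumradius 2 (perimeter = 2·24·2.000·sin(180°/24) = 12.53 mm); Merging all regions: the r=2 cylinder at (5, 13.5) lies entirely inside the cone at (0.5, 12.5), so the union is just the cone at (0.5, 12.5) — boundary = 42.99 mm. So its perimeter = 42.99 mm. Layer 39 (z = 9.75): the r=8.5 cylinder gives a regular 24-gon of circumradius 8.5 (constant along its height) (perimeter = 2·24·8.500·sin(180°/24) = 53.25 mm); the cone at (0.5, 12.5) (r1=9.5→r2=4.5) has section circumradius 7.208 here — a regular 24-gon (perimeter = 2·24·7.208·sin(180°/24) = 45.16 mm); the r=2 cylinder at (5, 13.5) gives a regular 24-gon of circumradius 2 (constant along its height) (perimeter = 2·24·2.000·sin(180°/24) = 12.53 mm); Merging all regions: the regions partially overlap (shared area 32.14 mm²), so the edge portions inside another operand are dropped and the merged outline is re-measured after clipping — boundary = 78.39 mm. So its perimeter = 78.39 mm. Layer 39 is larger (78.39 vs 42.99 mm).

layer 39 (z = 9.75 mm)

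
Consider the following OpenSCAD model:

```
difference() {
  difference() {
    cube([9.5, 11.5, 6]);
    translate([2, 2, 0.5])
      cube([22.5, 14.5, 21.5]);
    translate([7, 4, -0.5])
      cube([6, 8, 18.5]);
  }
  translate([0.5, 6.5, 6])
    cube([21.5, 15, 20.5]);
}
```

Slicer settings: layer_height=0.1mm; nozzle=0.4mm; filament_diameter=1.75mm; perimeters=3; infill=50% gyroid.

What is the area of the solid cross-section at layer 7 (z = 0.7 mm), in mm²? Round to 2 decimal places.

At z = 0.7 mm: the cube is present — its section is the full 9.5×11.5 rectangle (area 109.25 mm²); the cube at (2, 2) (footprint 22.5×14.5) is included at this height (area 326.25 mm²); the cube at (7, 4) (footprint 6×8) is included at this height (area 48.00 mm²); Taking the first minus the rest: starting from the 9.5×11.5 cube (109.25 mm²), the 22.5×14.5 cube at (2, 2) partially overlaps it — only the 71.25 mm² overlap (of its 326.25 mm²) is removed, clipping the outline; the 6×8 cube at (7, 4) misses the remaining region (no effect) — area = 38.00 mm²; the cube at (0.5, 6.5) is not intersected at this z (z outside [6, 26.5]); Subtracting the remaining from the first: none of the subtracted shapes is present at this height, so the result so far is unchanged — area = 38.00 mm². Overall, the cross-section is a single solid region. Net area = 38.00 mm².

38.00 mm²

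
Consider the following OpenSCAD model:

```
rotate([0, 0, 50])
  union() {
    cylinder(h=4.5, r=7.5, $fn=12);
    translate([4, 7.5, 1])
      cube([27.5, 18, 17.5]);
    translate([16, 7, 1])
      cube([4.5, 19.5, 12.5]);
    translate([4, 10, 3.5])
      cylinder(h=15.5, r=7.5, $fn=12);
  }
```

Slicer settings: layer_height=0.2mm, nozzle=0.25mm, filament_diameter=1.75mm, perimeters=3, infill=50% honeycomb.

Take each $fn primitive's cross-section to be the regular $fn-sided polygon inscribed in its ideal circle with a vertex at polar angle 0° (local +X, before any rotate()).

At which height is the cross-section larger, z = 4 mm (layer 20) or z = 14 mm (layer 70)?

Layer 20 (z = 4): the r=7.5 cylinder contributes a regular 12-gon of circumradius 7.5 (area = (12/2)·7.500²·sin(360°/12) = 168.75 mm²); the cube at (4, 7.5) (footprint 27.5×18) is included at this height (area 495.00 mm²); the cube at (16, 7) is present — its section is the full 4.5×19.5 rectangle (area 87.75 mm²); the cylinder at (4, 10): section is a regular 12-gon, circumradius r=7.5 (area = (12/2)·7.500²·sin(360°/12) = 168.75 mm²); Merging all regions: the regions partially overlap — summed areas 920.25 mm² minus the doubly-counted overlap 167.65 mm² gives 752.60 mm² — area = 752.60 mm²; (whole slice rotated 50° about Z — lengths, areas and connectivity unchanged). So its area = 752.60 mm². Layer 70 (z = 14): the cylinder is not intersected at this z (z outside [0, 4.5]); the 27.5×18 cube at (4, 7.5) contributes its full rectangle (area 495.00 mm²); the cube at (16, 7) does not reach this height (z outside [1, 13.5]); the r=7.5 cylinder at (4, 10) gives a regular 12-gon of circumradius 7.5 (constant along its height) (area = (12/2)·7.500²·sin(360°/12) = 168.75 mm²); Merging all regions: the regions partially overlap — summed areas 663.75 mm² minus the doubly-counted overlap 60.10 mm² gives 603.65 mm² — area = 603.65 mm²; (whole slice rotated 50° about Z — lengths, areas and connectivity unchanged). So its area = 603.65 mm². Layer 20 is larger (752.60 vs 603.65 mm²).

layer 20 (z = 4 mm)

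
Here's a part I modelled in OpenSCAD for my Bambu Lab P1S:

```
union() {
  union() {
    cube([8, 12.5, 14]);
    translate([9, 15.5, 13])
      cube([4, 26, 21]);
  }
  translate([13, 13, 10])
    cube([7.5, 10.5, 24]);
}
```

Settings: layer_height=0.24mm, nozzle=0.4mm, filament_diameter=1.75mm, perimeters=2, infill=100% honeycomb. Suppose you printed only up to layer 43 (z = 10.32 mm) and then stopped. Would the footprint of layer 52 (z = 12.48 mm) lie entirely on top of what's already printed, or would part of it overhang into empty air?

entirely on top

Compare the two slices. At z = 10.32: the cube (footprint 8×12.5) is included at this height (area 100.00 mm²); the cube at (9, 15.5) does not reach this height (z outside [13, 34]); Combining (union): only the 8×12.5 cube is present, so the union is just that shape — area = 100.00 mm²; the cube at (13, 13) (footprint 7.5×10.5) is included at this height (area 78.75 mm²); Taking the union: the 2 present regions are separate (no shared area or edge), so areas and boundary lengths simply add and each stays a separate island — area = 178.75 mm². At z = 12.48: the cube is present — its section is the full 8×12.5 rectangle (area 100.00 mm²); the cube at (9, 15.5) is absent (z outside [13, 34]); Combining (union): only the 8×12.5 cube is present, so the union is just that shape — area = 100.00 mm²; the 7.5×10.5 cube at (13, 13) contributes its full rectangle (area 78.75 mm²); Merging all regions: the 2 present regions are separate (no shared area or edge), so areas and boundary lengths simply add and each stays a separate island — area = 178.75 mm². Checking containment: the cross-section at z = 12.48 is a subset of the cross-section at z = 10.32.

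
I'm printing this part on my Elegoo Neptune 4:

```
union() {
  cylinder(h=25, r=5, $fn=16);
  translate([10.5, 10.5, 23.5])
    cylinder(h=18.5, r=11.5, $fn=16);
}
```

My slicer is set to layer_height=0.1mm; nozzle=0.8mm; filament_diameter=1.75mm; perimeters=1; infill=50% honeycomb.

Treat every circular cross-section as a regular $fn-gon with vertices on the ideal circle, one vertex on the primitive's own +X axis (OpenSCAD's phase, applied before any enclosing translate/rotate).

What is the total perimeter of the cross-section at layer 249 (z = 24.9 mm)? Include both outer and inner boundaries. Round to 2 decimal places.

90.64 mm

At z = 24.9 mm: the cylinder: section is a regular 16-gon, circumradius r=5 (perimeter = 2·16·5.000·sin(180°/16) = 31.21 mm); the cylinder at (10.5, 10.5): section is a regular 16-gon, circumradius r=11.5 (perimeter = 2·16·11.500·sin(180°/16) = 71.79 mm); Merging all regions: the regions partially overlap (shared area 5.77 mm²), so the edge portions inside another operand are dropped and the merged outline is re-measured after clipping — boundary = 90.64 mm. Overall, the cross-section is a single solid region. Total boundary length (outer) = 90.64 mm.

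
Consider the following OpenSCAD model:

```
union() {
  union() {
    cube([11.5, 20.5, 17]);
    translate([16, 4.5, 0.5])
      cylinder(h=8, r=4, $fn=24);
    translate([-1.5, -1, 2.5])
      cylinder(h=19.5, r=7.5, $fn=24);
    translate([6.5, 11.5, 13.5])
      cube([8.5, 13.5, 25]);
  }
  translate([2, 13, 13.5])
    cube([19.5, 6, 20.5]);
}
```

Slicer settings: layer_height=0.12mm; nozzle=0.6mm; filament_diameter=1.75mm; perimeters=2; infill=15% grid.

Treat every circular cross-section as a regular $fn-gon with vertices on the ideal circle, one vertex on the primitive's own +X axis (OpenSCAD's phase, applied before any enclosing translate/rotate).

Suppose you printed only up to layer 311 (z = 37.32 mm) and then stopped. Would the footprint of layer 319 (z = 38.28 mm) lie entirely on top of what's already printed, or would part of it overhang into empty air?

Compare the two slices. At z = 37.32: the cube is absent (z outside [0, 17]); the cylinder at (16, 4.5) is absent (z outside [0.5, 8.5]); the cylinder at (-1.5, -1) does not reach this height (z outside [2.5, 22]); the 8.5×13.5 cube at (6.5, 11.5) contributes its full rectangle (area 114.75 mm²); Merging all regions: only the 8.5×13.5 cube at (6.5, 11.5) is present, so the union is just that shape — area = 114.75 mm²; the cube at (2, 13) is absent (z outside [13.5, 34]); Merging all regions: only that combined region is present, so the union is just that shape — area = 114.75 mm². At z = 38.28: the cube is not intersected at this z (z outside [0, 17]); the cylinder at (16, 4.5) is absent (z outside [0.5, 8.5]); the cylinder at (-1.5, -1) does not reach this height (z outside [2.5, 22]); the cube at (6.5, 11.5) is present — its section is the full 8.5×13.5 rectangle (area 114.75 mm²); Combining (union): only the 8.5×13.5 cube at (6.5, 11.5) is present, so the union is just that shape — area = 114.75 mm²; the cube at (2, 13) does not reach this height (z outside [13.5, 34]); Taking the union: only that combined region is present, so the union is just that shape — area = 114.75 mm². Checking containment: the cross-section at z = 38.28 is a subset of the cross-section at z = 37.32.

entirely on top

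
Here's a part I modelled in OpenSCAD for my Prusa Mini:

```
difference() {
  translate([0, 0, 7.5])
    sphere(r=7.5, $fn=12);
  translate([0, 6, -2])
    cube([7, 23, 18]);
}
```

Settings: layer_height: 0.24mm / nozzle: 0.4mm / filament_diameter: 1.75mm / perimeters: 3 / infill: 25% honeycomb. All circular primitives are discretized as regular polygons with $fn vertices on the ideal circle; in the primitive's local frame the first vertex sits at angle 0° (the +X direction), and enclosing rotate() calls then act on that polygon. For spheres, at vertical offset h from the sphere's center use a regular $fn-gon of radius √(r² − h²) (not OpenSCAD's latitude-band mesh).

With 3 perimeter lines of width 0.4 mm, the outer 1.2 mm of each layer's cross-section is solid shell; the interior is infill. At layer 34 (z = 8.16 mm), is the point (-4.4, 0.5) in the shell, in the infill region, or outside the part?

At z = 8.16 mm: the r=7.5 sphere slices to a regular 12-gon of circumradius 7.471 (√(r²−h²) with h=0.66 from center); the 7×23 cube at (0, 6) contributes its full rectangle; Taking the first minus the rest: starting from the r=7.5 sphere, the 7×23 cube at (0, 6) partially overlaps it — only the 3.74 mm² overlap (of its 161.00 mm²) is removed, clipping the outline — 1 connected region. Overall, the cross-section is a single solid region. The nearest boundary edge runs (-7.47, 0.00)→(-6.47, 3.74); distance from the point to it = 2.84 mm. The point is inside the cross-section and 2.84 mm from the nearest boundary — more than the 1.2 mm shell width (3 × 0.4), so it's in the infill interior.

infill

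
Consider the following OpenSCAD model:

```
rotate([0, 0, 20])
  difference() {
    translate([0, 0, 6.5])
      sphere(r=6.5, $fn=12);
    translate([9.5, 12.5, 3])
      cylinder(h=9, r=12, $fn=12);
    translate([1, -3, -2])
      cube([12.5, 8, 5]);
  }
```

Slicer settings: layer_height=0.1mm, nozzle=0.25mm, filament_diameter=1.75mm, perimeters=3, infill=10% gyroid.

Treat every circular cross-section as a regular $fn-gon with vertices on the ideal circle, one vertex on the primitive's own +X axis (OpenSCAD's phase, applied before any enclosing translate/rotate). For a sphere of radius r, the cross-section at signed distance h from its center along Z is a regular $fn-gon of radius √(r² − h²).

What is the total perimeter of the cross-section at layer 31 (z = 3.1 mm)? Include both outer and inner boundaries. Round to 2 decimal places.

34.11 mm

At z = 3.1 mm: the r=6.5 sphere slices to a regular 12-gon of circumradius 5.540 (√(r²−h²) with h=3.4 from center) (perimeter = 2·12·5.540·sin(180°/12) = 34.41 mm); the r=12 cylinder at (9.5, 12.5) contributes a regular 12-gon of circumradius 12 (perimeter = 2·12·12.000·sin(180°/12) = 74.54 mm); the cube at (1, -3) does not reach this height (z outside [-2, 3]); Taking the first minus the rest: starting from the r=6.5 sphere, the r=12 cylinder at (9.5, 12.5) partially overlaps it — only the 6.13 mm² overlap (of its 432.00 mm²) is removed, clipping the outline — boundary = 34.11 mm; (rotated 20° about Z; rotation is an isometry so areas/perimeters/island counts are preserved). Overall, the cross-section is a single solid region. Total boundary length (outer) = 34.11 mm.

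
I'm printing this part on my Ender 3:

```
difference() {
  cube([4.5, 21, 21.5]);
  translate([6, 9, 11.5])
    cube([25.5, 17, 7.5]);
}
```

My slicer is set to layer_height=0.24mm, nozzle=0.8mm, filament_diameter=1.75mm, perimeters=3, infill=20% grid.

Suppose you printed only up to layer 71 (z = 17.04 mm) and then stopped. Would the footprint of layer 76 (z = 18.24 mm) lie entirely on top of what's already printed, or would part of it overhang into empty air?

Compare the two slices. At z = 17.04: the cube (footprint 4.5×21) is included at this height (area 94.50 mm²); the 25.5×17 cube at (6, 9) contributes its full rectangle (area 433.50 mm²); Taking the first minus the rest: starting from the 4.5×21 cube (94.50 mm²), the 25.5×17 cube at (6, 9) misses the remaining region (no effect) — area = 94.50 mm². At z = 18.24: the cube (footprint 4.5×21) is included at this height (area 94.50 mm²); the cube at (6, 9) is present — its section is the full 25.5×17 rectangle (area 433.50 mm²); After the difference (first − rest): starting from the 4.5×21 cube (94.50 mm²), the 25.5×17 cube at (6, 9) misses the remaining region (no effect) — area = 94.50 mm². Checking containment: the cross-section at z = 18.24 is a subset of the cross-section at z = 17.04.

entirely on top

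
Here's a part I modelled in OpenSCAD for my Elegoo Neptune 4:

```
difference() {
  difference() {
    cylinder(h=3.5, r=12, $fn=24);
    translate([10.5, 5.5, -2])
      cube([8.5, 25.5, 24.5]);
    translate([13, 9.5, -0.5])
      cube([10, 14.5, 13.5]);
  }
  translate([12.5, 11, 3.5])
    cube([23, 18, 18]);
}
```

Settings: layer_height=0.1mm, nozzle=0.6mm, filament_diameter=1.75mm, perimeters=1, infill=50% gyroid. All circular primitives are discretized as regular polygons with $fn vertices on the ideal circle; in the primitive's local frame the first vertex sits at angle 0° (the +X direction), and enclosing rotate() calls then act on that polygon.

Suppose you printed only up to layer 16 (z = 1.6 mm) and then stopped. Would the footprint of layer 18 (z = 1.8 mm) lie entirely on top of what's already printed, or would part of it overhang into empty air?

entirely on top

Compare the two slices. At z = 1.6: the r=12 cylinder contributes a regular 24-gon of circumradius 12 (area = (24/2)·12.000²·sin(360°/24) = 447.24 mm²); the 8.5×25.5 cube at (10.5, 5.5) contributes its full rectangle (area 216.75 mm²); the 10×14.5 cube at (13, 9.5) contributes its full rectangle (area 145.00 mm²); Taking the first minus the rest: starting from the r=12 cylinder (447.24 mm²), the 8.5×25.5 cube at (10.5, 5.5) partially overlaps it — only the 0.01 mm² overlap (of its 216.75 mm²) is removed, clipping the outline; the 10×14.5 cube at (13, 9.5) misses the remaining region (no effect) — area = 447.23 mm²; the cube at (12.5, 11) is absent (z outside [3.5, 21.5]); After the difference (first − rest): none of the subtracted shapes is present at this height, so the result so far is unchanged — area = 447.23 mm². At z = 1.8: the r=12 cylinder gives a regular 24-gon of circumradius 12 (constant along its height) (area = (24/2)·12.000²·sin(360°/24) = 447.24 mm²); the 8.5×25.5 cube at (10.5, 5.5) contributes its full rectangle (area 216.75 mm²); the cube at (13, 9.5) (footprint 10×14.5) is included at this height (area 145.00 mm²); Taking the first minus the rest: starting from the r=12 cylinder (447.24 mm²), the 8.5×25.5 cube at (10.5, 5.5) partially overlaps it — only the 0.01 mm² overlap (of its 216.75 mm²) is removed, clipping the outline; the 10×14.5 cube at (13, 9.5) misses the remaining region (no effect) — area = 447.23 mm²; the cube at (12.5, 11) is absent (z outside [3.5, 21.5]); Taking the first minus the rest: none of the subtracted shapes is present at this height, so that combined region is unchanged — area = 447.23 mm². Checking containment: the cross-section at z = 1.8 is a subset of the cross-section at z = 1.6.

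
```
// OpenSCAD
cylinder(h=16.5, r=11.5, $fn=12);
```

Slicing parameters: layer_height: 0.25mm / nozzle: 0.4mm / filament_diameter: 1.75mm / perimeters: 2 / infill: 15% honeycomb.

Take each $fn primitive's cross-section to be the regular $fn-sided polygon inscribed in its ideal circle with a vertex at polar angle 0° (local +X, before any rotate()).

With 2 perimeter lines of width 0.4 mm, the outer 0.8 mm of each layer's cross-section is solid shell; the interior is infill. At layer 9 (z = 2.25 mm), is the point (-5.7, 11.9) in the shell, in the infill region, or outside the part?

At z = 2.25 mm: the cylinder: section is a regular 12-gon, circumradius r=11.5. Overall, the cross-section is a single solid region. The nearest boundary edge runs (0.00, 11.50)→(-5.75, 9.96); distance from the point to it = 1.86 mm. The point is not inside any of the regions above, so it lies outside the cross-section (1.86 mm from the nearest boundary).

outside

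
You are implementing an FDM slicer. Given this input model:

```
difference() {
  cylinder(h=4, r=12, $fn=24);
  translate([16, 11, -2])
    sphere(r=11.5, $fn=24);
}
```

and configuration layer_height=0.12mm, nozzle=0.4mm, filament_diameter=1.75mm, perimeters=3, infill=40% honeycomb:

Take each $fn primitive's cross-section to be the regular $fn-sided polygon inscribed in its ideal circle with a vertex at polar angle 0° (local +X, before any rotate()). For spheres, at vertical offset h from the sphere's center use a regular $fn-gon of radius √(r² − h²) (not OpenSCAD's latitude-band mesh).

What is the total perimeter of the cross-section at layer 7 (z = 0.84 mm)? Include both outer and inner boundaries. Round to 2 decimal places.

At z = 0.84 mm: the r=12 cylinder gives a regular 24-gon of circumradius 12 (constant along its height) (perimeter = 2·24·12.000·sin(180°/24) = 75.18 mm); the r=11.5 sphere at (16, 11) slices to a regular 24-gon of circumradius 11.144 (√(r²−h²) with h=2.84 from center) (perimeter = 2·24·11.144·sin(180°/24) = 69.82 mm); Subtracting the remaining from the first: starting from the r=12 cylinder, the r=11.5 sphere at (16, 11) partially overlaps it — only the 30.05 mm² overlap (of its 385.70 mm²) is removed, clipping the outline — boundary = 75.27 mm. Overall, the cross-section is a single solid region. Total boundary length (outer) = 75.27 mm.

75.27 mm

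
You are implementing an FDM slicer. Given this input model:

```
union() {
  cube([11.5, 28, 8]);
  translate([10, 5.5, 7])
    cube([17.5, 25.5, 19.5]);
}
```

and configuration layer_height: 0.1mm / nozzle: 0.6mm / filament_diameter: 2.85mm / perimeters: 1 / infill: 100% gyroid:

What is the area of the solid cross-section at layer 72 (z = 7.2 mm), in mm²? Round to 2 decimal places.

734.50 mm²

At z = 7.2 mm: the 11.5×28 cube contributes its full rectangle (area 322.00 mm²); the cube at (10, 5.5) is present — its section is the full 17.5×25.5 rectangle (area 446.25 mm²); Taking the union: the regions partially overlap — summed areas 768.25 mm² minus the doubly-counted overlap 33.75 mm² gives 734.50 mm² — area = 734.50 mm². Overall, the cross-section is a single solid region. Net area = 734.50 mm².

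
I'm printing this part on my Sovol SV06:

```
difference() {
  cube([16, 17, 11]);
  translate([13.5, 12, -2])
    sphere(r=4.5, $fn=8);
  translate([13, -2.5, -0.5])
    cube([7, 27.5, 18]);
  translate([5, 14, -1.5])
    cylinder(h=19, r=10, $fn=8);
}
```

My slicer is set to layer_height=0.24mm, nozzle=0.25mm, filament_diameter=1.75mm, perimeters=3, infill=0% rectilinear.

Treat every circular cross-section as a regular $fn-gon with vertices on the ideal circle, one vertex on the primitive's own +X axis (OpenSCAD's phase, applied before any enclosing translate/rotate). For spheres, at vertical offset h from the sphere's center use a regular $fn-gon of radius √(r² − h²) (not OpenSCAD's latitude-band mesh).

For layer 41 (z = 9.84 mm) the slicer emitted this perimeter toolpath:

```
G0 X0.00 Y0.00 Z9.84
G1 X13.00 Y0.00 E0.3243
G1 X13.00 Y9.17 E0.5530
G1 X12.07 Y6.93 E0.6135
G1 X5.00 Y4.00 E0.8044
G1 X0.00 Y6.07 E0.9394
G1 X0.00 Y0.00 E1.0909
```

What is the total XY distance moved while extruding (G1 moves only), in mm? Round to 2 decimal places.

43.73 mm

Sum the Euclidean lengths of each G1 segment: total = 43.73 mm.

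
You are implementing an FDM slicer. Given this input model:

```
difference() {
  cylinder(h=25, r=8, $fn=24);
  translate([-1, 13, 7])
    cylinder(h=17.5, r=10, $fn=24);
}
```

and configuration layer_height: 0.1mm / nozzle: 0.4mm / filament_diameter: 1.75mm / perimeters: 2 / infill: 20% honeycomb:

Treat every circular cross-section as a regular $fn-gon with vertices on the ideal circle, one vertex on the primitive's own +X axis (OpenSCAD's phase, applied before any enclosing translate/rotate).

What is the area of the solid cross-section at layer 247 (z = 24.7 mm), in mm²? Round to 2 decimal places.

At z = 24.7 mm: the r=8 cylinder contributes a regular 24-gon of circumradius 8 (area = (24/2)·8.000²·sin(360°/24) = 198.77 mm²); the cylinder at (-1, 13) is absent (z outside [7, 24.5]); After the difference (first − rest): none of the subtracted shapes is present at this height, so the r=8 cylinder is unchanged — area = 198.77 mm². Overall, the cross-section is a single solid region. Net area = 198.77 mm².

198.77 mm²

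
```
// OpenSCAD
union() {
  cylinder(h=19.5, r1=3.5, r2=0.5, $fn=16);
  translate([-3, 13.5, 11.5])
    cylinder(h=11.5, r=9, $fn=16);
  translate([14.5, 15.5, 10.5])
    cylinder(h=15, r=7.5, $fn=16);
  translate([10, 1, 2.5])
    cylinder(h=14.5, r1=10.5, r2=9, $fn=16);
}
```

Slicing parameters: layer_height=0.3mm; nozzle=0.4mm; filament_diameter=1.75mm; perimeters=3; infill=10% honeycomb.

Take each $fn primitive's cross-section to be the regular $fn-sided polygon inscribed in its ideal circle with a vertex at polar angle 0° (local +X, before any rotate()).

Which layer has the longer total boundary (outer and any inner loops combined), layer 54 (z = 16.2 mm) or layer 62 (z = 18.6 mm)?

layer 54 (z = 16.2 mm)

Layer 54 (z = 16.2): the cone: at t=0.831 of its height the radius interpolates to r₁+(r₂−r₁)t = 1.008, giving a regular 16-gon of that circumradius (perimeter = 2·16·1.008·sin(180°/16) = 6.29 mm); the r=9 cylinder at (-3, 13.5) contributes a regular 16-gon of circumradius 9 (perimeter = 2·16·9.000·sin(180°/16) = 56.19 mm); the r=7.5 cylinder at (14.5, 15.5) contributes a regular 16-gon of circumradius 7.5 (perimeter = 2·16·7.500·sin(180°/16) = 46.82 mm); the cone at (10, 1) (r1=10.5→r2=9) has section circumradius 9.083 here — a regular 16-gon (perimeter = 2·16·9.083·sin(180°/16) = 56.70 mm); Taking the union: the regions partially overlap (shared area 4.87 mm²), so the edge portions inside another operand are dropped and the merged outline is re-measured after clipping — boundary = 153.44 mm. So its perimeter = 153.44 mm. Layer 62 (z = 18.6): the cone: at t=0.954 of its height the radius interpolates to r₁+(r₂−r₁)t = 0.638, giving a regular 16-gon of that circumradius (perimeter = 2·16·0.638·sin(180°/16) = 3.99 mm); the r=9 cylinder at (-3, 13.5) gives a regular 16-gon of circumradius 9 (constant along its height) (perimeter = 2·16·9.000·sin(180°/16) = 56.19 mm); the cylinder at (14.5, 15.5): section is a regular 16-gon, circumradius r=7.5 (perimeter = 2·16·7.500·sin(180°/16) = 46.82 mm); the cone at (10, 1) does not reach this height (z outside [2.5, 17]); Merging all regions: the 3 present regions are separate (no shared area or edge), so areas and boundary lengths simply add and each stays a separate island — boundary = 106.99 mm. So its perimeter = 106.99 mm. Layer 54 is larger (153.44 vs 106.99 mm).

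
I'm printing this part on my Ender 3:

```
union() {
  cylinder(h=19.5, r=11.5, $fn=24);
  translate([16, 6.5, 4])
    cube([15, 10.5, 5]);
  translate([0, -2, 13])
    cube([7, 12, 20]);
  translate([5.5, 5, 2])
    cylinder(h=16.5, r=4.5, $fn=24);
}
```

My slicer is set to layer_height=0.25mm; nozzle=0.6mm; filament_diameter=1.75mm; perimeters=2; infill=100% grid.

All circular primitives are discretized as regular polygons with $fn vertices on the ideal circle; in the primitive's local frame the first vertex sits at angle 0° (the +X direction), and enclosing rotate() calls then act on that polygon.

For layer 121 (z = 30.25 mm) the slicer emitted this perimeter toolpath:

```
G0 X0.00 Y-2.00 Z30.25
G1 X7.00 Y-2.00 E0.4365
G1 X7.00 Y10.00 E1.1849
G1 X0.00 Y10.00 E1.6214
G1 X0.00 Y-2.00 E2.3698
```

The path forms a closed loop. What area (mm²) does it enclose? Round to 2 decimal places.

84.00 mm²

Apply the shoelace formula to the sequence of (X, Y) vertices; enclosed area = 84.00 mm².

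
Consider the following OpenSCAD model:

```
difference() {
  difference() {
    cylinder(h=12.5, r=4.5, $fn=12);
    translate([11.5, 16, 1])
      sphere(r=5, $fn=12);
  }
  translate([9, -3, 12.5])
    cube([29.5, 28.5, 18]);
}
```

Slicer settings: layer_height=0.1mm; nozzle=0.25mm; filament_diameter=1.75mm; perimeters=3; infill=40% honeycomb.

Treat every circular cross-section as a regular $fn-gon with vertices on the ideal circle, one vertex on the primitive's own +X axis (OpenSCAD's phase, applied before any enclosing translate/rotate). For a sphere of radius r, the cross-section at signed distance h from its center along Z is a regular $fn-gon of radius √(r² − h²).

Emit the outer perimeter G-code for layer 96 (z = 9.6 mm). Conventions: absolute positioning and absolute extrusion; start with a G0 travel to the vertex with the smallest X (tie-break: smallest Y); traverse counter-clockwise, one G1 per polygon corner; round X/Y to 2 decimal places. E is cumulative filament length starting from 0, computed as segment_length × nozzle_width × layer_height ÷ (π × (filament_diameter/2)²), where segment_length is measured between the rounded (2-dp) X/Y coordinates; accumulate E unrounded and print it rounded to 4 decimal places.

G0 X-4.50 Y0.00 Z9.60
G1 X-3.90 Y-2.25 E0.0242
G1 X-2.25 Y-3.90 E0.0485
G1 X0.00 Y-4.50 E0.0727
G1 X2.25 Y-3.90 E0.0969
G1 X3.90 Y-2.25 E0.1211
G1 X4.50 Y0.00 E0.1453
G1 X3.90 Y2.25 E0.1695
G1 X2.25 Y3.90 E0.1938
G1 X0.00 Y4.50 E0.2180
G1 X-2.25 Y3.90 E0.2422
G1 X-3.90 Y2.25 E0.2664
G1 X-4.50 Y0.00 E0.2906

At z = 9.6 mm: the r=4.5 cylinder gives a regular 12-gon of circumradius 4.5 (constant along its height); the sphere at (11.5, 16) does not reach this height (|z−center|=8.600 > r=5); After the difference (first − rest): none of the subtracted shapes is present at this height, so the r=4.5 cylinder is unchanged — 1 connected region; the cube at (9, -3) does not reach this height (z outside [12.5, 30.5]); After the difference (first − rest): none of the subtracted shapes is present at this height, so the result so far is unchanged — 1 connected region. The outline is a single polygon with 12 vertices. Extrusion per mm of travel: 0.25 × 0.1 / (π × 0.875²) = 0.010394. Accumulating E over each segment gives final E = 0.2906.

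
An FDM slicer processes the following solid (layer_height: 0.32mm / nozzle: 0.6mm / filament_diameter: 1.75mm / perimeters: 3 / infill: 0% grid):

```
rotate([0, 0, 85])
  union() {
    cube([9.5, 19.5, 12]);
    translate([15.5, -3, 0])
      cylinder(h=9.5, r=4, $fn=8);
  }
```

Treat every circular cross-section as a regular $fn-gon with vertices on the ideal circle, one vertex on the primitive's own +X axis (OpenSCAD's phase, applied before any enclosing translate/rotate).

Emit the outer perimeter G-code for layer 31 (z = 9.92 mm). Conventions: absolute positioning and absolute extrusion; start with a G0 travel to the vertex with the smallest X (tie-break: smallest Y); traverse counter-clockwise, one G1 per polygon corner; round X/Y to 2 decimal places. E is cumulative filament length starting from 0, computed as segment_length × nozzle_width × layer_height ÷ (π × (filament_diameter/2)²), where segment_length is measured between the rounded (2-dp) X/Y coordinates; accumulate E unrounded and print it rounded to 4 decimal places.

G0 X-19.43 Y1.70 Z9.92
G1 X0.00 Y0.00 E1.5569
G1 X0.83 Y9.46 E2.3150
G1 X-18.60 Y11.16 E3.8719
G1 X-19.43 Y1.70 E4.6299

At z = 9.92 mm: the 9.5×19.5 cube contributes its full rectangle; the cylinder at (15.5, -3) is not intersected at this z (z outside [0, 9.5]); Taking the union: only the 9.5×19.5 cube is present, so the union is just that shape — 1 connected region; (rotated 85° about Z; rotation is an isometry so areas/perimeters/island counts are preserved). The outline is a single polygon with 4 vertices. Extrusion per mm of travel: 0.6 × 0.32 / (π × 0.875²) = 0.079824. Accumulating E over each segment gives final E = 4.6299.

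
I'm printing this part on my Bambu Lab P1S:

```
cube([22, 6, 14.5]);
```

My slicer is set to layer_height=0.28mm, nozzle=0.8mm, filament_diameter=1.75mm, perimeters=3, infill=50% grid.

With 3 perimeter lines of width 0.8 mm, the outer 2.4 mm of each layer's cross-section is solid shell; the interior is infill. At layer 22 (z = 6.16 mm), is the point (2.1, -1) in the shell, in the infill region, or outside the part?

At z = 6.16 mm: the cube is present — its section is the full 22×6 rectangle. Overall, the cross-section is a single solid region. The nearest boundary edge runs (0.00, 0.00)→(22.00, 0.00); distance from the point to it = 1.00 mm. The point is not inside any of the regions above, so it lies outside the cross-section (1.00 mm from the nearest boundary).

outside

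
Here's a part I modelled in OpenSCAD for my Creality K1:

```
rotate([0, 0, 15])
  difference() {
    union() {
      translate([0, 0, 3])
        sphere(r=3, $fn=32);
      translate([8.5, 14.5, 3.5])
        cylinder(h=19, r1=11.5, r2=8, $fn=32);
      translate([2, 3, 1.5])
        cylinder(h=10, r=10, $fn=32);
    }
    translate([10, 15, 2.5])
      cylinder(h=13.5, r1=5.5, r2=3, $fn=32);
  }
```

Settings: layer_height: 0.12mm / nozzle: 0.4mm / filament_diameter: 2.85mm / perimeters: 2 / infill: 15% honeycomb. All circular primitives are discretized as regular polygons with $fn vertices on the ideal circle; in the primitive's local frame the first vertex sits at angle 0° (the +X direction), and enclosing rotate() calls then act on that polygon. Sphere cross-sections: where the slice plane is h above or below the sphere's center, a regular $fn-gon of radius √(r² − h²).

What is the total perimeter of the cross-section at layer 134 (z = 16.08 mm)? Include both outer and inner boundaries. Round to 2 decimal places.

57.60 mm

At z = 16.08 mm: the sphere is absent (|z−center|=13.080 > r=3); the cone at (8.5, 14.5): at t=0.662 of its height the radius interpolates to r₁+(r₂−r₁)t = 9.183, giving a regular 32-gon of that circumradius (perimeter = 2·32·9.183·sin(180°/32) = 57.60 mm); the cylinder at (2, 3) does not reach this height (z outside [1.5, 11.5]); Merging all regions: only the cone at (8.5, 14.5) is present, so the union is just that shape — boundary = 57.60 mm; the cone at (10, 15) is not intersected at this z (z outside [2.5, 16]); Subtracting the remaining from the first: none of the subtracted shapes is present at this height, so the result so far is unchanged — boundary = 57.60 mm; (rotated 15° about Z; rotation is an isometry so areas/perimeters/island counts are preserved). Overall, the cross-section is a single solid region. Total boundary length (outer) = 57.60 mm.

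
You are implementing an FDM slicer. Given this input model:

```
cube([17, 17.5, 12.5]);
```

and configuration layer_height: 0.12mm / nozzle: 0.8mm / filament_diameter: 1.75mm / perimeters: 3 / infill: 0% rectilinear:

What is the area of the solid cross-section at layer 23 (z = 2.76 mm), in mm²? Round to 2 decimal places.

At z = 2.76 mm: the cube (footprint 17×17.5) is included at this height (area 297.50 mm²). Overall, the cross-section is a single solid region. Net area = 297.50 mm².

297.50 mm²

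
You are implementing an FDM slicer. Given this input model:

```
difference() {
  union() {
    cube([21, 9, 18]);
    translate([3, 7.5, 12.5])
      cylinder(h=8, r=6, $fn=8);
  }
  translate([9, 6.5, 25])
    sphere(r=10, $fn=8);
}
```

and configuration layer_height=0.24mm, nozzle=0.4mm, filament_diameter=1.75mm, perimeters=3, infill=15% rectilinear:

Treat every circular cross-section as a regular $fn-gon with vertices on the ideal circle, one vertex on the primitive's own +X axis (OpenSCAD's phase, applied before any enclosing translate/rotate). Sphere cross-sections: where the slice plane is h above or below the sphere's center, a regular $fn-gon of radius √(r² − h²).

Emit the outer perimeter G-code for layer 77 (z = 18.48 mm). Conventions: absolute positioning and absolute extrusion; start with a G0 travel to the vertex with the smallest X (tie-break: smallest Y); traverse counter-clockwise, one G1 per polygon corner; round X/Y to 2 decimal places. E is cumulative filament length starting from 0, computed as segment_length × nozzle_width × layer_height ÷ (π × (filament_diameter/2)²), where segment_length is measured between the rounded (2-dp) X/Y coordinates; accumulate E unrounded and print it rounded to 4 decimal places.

At z = 18.48 mm: the cube does not reach this height (z outside [0, 18]); the r=6 cylinder at (3, 7.5) gives a regular 8-gon of circumradius 6 (constant along its height); Combining (union): only the r=6 cylinder at (3, 7.5) is present, so the union is just that shape — 1 connected region; the r=10 sphere at (9, 6.5) contributes a regular 8-gon of circumradius √(10²−6.52²) = 7.582; After the difference (first − rest): starting from that combined region, the r=10 sphere at (9, 6.5) partially overlaps it — only the 54.12 mm² overlap (of its 162.61 mm²) is removed, clipping the outline — 1 connected region. The outline is a single polygon with 9 vertices. Extrusion per mm of travel: 0.4 × 0.24 / (π × 0.875²) = 0.039912. Accumulating E over each segment gives final E = 1.3623.

G0 X-3.00 Y7.50 Z18.48
G1 X-1.24 Y3.26 E0.1832
G1 X3.00 Y1.50 E0.3665
G1 X3.42 Y1.67 E0.3845
G1 X1.42 Y6.50 E0.5932
G1 X3.64 Y11.86 E0.8247
G1 X5.30 Y12.55 E0.8965
G1 X3.00 Y13.50 E0.9958
G1 X-1.24 Y11.74 E1.1790
G1 X-3.00 Y7.50 E1.3623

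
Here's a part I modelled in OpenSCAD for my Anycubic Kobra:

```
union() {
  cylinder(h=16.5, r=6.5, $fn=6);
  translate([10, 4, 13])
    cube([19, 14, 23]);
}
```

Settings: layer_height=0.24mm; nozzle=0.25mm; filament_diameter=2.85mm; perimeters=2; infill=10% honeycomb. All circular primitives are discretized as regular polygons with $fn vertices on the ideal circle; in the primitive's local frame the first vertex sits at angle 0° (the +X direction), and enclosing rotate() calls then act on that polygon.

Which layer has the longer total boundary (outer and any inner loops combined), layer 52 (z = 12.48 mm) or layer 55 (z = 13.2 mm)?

layer 55 (z = 13.2 mm)

Layer 52 (z = 12.48): the r=6.5 cylinder contributes a regular 6-gon of circumradius 6.5 (perimeter = 2·6·6.500·sin(180°/6) = 39.00 mm); the cube at (10, 4) is not intersected at this z (z outside [13, 36]); Taking the union: only the r=6.5 cylinder is present, so the union is just that shape — boundary = 39.00 mm. So its perimeter = 39.00 mm. Layer 55 (z = 13.2): the r=6.5 cylinder gives a regular 6-gon of circumradius 6.5 (constant along its height) (perimeter = 2·6·6.500·sin(180°/6) = 39.00 mm); the cube at (10, 4) (footprint 19×14) is included at this height (perimeter 66.00 mm); Combining (union): the 2 present regions are separate (no shared area or edge), so areas and boundary lengths simply add and each stays a separate island — boundary = 105.00 mm. So its perimeter = 105.00 mm. Layer 55 is larger (105.00 vs 39.00 mm).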